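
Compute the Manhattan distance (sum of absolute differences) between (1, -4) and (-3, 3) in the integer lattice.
11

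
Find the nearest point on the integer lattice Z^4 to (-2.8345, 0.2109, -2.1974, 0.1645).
(-3, 0, -2, 0)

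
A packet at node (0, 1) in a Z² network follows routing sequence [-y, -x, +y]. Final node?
(-1, 1)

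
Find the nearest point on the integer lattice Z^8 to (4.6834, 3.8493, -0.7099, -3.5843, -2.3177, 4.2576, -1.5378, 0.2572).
(5, 4, -1, -4, -2, 4, -2, 0)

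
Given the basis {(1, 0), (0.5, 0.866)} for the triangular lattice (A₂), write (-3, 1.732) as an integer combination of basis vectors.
-4b₁ + 2b₂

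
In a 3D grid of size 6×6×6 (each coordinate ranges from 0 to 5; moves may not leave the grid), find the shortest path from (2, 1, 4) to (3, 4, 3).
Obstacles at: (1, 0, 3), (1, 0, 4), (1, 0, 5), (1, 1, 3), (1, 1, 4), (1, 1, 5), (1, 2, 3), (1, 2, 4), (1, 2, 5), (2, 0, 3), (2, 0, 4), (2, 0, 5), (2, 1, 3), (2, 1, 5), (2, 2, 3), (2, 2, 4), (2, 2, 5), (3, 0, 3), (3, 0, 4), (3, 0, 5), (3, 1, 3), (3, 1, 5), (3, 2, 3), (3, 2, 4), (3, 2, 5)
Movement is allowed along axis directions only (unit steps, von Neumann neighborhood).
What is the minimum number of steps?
7
(one shortest path: (2, 1, 4) → (3, 1, 4) → (4, 1, 4) → (4, 2, 4) → (4, 3, 4) → (3, 3, 4) → (3, 4, 4) → (3, 4, 3))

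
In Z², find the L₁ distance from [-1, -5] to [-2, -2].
4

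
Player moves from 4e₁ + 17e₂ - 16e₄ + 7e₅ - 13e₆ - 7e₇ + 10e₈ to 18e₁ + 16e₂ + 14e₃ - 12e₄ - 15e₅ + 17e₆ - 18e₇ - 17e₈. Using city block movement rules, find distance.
123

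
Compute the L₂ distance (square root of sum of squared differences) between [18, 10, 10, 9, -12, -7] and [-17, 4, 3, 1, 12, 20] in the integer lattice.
51.7591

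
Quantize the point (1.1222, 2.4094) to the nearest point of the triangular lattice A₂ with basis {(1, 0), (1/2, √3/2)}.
(1.5, 2.598)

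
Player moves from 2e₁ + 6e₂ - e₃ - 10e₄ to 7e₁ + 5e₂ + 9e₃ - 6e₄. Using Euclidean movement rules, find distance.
11.9164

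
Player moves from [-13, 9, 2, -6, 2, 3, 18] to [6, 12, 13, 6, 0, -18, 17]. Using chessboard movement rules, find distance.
21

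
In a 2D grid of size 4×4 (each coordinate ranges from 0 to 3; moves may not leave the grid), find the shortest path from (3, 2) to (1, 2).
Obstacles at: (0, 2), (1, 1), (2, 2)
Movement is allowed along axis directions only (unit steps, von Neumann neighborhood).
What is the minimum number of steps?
4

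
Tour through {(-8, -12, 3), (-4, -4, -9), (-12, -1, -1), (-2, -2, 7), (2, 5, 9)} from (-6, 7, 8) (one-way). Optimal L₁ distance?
82
(one optimal route: (-6, 7, 8) → (2, 5, 9) → (-2, -2, 7) → (-8, -12, 3) → (-12, -1, -1) → (-4, -4, -9))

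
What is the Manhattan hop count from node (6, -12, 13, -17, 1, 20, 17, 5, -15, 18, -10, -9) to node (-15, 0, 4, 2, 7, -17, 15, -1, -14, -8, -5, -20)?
155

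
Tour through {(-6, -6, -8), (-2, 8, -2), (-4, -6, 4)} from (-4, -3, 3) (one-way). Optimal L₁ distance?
42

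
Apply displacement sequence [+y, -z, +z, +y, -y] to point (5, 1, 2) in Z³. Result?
(5, 2, 2)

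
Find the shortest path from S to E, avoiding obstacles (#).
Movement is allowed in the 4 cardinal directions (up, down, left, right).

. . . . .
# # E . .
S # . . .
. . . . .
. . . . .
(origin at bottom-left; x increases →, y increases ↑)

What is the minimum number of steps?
5
(one shortest path: (0, 2) → (0, 1) → (1, 1) → (2, 1) → (2, 2) → (2, 3))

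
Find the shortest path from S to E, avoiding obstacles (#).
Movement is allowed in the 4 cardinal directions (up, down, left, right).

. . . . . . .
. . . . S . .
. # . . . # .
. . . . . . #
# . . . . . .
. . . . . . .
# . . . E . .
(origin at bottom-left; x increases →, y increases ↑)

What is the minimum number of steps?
5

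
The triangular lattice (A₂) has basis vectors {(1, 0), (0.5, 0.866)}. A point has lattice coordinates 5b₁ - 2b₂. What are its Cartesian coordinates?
(4, -1.732)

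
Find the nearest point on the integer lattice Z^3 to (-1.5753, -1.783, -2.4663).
(-2, -2, -2)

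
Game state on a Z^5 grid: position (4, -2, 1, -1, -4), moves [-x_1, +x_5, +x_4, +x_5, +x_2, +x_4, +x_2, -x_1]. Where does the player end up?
(2, 0, 1, 1, -2)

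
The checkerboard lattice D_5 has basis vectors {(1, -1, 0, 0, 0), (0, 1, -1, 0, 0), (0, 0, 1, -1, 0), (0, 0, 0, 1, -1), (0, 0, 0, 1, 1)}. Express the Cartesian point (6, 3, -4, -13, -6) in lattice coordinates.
6b₁ + 9b₂ + 5b₃ - b₄ - 7b₅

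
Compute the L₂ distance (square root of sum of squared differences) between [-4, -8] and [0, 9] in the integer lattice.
17.4642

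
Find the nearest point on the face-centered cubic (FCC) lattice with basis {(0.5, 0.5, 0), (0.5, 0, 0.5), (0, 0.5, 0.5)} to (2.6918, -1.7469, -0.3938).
(2.5, -2, -0.5)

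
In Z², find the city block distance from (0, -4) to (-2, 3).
9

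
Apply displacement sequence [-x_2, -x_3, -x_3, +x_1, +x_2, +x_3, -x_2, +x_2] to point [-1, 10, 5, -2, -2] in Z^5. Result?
(0, 10, 4, -2, -2)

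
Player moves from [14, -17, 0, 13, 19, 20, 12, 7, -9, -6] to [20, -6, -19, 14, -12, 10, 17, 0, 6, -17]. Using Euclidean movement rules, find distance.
44.7214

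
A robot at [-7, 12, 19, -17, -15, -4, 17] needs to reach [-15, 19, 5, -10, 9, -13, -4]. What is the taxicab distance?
90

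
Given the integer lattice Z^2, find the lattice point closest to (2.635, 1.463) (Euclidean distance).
(3, 1)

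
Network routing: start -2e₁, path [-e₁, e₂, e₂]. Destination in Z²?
(-3, 2)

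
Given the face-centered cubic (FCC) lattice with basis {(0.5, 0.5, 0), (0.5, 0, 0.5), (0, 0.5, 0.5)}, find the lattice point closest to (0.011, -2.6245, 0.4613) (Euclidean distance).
(0, -2.5, 0.5)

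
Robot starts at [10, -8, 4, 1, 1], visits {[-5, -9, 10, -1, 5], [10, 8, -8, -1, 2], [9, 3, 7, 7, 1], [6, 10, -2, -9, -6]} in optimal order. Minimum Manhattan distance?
127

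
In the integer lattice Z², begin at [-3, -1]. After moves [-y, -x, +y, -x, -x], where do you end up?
(-6, -1)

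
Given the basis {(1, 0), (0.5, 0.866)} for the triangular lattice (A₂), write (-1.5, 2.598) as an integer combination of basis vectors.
-3b₁ + 3b₂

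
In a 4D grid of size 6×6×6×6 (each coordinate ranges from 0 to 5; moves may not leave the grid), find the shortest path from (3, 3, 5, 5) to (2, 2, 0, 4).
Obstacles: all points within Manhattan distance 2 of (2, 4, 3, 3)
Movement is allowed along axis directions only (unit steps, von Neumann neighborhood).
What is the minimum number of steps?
8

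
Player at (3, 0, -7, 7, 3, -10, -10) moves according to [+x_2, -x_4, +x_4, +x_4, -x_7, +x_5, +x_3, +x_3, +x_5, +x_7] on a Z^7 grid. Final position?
(3, 1, -5, 8, 5, -10, -10)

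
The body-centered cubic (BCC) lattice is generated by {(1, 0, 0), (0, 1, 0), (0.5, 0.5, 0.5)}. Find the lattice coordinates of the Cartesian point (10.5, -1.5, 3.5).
7b₁ - 5b₂ + 7b₃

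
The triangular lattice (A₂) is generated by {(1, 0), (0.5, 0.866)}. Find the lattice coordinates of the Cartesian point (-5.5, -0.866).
-5b₁ - b₂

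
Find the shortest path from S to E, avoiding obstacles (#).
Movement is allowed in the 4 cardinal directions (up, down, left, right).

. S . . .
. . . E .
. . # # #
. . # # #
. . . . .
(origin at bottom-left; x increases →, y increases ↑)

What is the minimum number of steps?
3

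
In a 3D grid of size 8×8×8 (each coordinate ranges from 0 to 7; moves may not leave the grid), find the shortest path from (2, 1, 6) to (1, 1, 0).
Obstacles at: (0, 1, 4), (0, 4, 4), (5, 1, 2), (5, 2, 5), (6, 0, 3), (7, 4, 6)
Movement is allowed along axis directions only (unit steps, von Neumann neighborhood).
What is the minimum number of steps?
7
(one shortest path: (2, 1, 6) → (1, 1, 6) → (1, 1, 5) → (1, 1, 4) → (1, 1, 3) → (1, 1, 2) → (1, 1, 1) → (1, 1, 0))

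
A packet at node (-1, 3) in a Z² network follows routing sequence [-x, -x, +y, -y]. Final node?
(-3, 3)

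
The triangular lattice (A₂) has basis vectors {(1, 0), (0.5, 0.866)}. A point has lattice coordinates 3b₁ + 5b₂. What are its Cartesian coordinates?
(5.5, 4.33)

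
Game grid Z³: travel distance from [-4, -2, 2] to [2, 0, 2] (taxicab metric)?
8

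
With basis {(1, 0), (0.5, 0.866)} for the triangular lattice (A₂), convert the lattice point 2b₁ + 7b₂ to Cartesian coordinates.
(5.5, 6.062)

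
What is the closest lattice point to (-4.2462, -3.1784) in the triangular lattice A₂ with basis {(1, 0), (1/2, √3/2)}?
(-4, -3.464)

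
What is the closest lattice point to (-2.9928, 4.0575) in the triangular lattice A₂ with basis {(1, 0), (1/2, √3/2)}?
(-2.5, 4.33)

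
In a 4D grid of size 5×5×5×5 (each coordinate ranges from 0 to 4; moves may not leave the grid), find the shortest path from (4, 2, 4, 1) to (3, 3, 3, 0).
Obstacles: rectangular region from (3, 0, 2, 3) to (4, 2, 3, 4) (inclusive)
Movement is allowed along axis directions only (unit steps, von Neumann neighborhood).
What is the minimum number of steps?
4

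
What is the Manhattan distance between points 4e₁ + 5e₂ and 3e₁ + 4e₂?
2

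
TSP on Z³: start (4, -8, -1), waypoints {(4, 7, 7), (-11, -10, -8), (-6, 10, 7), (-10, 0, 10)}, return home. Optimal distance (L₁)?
106
(one optimal route: (4, -8, -1) → (4, 7, 7) → (-6, 10, 7) → (-10, 0, 10) → (-11, -10, -8) → (4, -8, -1))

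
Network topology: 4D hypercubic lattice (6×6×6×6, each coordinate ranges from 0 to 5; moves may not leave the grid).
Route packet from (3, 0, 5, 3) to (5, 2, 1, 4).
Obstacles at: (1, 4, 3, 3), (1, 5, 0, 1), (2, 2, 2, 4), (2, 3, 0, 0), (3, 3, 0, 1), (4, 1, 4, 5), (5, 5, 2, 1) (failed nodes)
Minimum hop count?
9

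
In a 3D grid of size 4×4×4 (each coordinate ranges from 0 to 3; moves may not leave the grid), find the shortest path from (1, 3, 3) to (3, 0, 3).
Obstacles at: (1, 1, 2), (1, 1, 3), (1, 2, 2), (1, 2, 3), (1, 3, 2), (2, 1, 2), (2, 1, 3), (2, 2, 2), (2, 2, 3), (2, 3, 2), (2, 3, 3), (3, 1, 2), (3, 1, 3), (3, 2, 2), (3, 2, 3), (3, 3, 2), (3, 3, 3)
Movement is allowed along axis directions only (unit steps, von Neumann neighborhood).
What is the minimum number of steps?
7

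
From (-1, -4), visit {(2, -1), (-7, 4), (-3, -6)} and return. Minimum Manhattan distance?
38
(one optimal route: (-1, -4) → (2, -1) → (-7, 4) → (-3, -6) → (-1, -4))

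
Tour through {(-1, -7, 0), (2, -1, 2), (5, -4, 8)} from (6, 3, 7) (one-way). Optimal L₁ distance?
32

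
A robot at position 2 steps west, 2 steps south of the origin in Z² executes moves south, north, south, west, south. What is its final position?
(-3, -4)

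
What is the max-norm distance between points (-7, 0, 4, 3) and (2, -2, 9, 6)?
9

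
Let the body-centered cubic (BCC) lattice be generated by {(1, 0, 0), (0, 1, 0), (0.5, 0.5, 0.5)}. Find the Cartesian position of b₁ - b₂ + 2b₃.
(2, 0, 1)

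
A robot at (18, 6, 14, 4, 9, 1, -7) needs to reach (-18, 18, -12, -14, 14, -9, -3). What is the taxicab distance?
111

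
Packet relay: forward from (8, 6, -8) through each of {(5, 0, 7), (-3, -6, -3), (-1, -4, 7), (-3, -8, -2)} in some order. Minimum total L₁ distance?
51
(one optimal route: (8, 6, -8) → (5, 0, 7) → (-1, -4, 7) → (-3, -6, -3) → (-3, -8, -2))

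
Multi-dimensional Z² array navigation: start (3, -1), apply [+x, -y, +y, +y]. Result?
(4, 0)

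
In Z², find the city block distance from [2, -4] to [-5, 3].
14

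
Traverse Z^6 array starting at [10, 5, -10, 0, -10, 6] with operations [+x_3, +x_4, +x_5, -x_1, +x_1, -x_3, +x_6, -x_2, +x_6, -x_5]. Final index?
(10, 4, -10, 1, -10, 8)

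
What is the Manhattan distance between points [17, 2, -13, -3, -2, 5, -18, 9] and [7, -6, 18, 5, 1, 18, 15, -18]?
133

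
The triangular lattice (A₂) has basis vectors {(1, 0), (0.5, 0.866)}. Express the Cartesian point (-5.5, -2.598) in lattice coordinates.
-4b₁ - 3b₂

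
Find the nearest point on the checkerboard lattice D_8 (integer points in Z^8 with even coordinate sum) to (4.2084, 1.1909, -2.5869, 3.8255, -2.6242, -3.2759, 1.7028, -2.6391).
(4, 1, -2, 4, -3, -3, 2, -3)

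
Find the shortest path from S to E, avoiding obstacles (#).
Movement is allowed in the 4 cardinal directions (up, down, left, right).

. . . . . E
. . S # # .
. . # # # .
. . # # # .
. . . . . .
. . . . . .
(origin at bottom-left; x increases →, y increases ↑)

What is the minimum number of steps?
4
(one shortest path: (2, 4) → (2, 5) → (3, 5) → (4, 5) → (5, 5))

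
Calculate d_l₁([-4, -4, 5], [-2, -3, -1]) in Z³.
9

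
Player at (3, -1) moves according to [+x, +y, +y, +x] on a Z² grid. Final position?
(5, 1)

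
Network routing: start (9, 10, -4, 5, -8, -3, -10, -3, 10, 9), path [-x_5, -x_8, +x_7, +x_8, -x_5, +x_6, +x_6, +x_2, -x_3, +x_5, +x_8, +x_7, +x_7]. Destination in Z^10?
(9, 11, -5, 5, -9, -1, -7, -2, 10, 9)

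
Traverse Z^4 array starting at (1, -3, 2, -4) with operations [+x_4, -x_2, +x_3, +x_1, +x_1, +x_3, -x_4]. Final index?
(3, -4, 4, -4)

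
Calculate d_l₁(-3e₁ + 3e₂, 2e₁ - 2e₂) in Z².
10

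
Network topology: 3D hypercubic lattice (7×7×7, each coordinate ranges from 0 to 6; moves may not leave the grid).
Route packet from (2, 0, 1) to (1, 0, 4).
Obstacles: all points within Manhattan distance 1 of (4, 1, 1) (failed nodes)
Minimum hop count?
4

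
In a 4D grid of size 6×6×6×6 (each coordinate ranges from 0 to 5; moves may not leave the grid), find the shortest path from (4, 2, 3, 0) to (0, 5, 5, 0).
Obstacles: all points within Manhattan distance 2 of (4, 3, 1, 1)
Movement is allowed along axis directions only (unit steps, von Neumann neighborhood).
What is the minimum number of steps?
9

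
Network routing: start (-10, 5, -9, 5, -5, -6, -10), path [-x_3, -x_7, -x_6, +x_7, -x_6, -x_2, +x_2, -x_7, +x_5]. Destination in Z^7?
(-10, 5, -10, 5, -4, -8, -11)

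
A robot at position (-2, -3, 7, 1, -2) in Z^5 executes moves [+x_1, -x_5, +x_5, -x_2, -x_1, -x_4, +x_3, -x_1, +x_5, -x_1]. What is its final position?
(-4, -4, 8, 0, -1)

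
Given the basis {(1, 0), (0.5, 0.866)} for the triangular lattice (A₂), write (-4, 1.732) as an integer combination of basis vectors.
-5b₁ + 2b₂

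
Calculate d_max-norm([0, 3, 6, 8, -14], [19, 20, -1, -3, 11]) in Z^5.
25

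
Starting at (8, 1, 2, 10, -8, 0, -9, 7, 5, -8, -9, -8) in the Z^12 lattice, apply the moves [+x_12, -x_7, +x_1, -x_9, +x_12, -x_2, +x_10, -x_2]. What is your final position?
(9, -1, 2, 10, -8, 0, -10, 7, 4, -7, -9, -6)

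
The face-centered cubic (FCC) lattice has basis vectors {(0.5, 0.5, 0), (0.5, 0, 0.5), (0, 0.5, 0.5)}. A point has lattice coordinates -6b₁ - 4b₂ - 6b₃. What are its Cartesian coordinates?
(-5, -6, -5)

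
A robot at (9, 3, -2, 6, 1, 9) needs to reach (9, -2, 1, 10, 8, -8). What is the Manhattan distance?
36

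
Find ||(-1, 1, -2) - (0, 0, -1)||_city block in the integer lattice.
3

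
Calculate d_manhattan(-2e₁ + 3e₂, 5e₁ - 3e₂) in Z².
13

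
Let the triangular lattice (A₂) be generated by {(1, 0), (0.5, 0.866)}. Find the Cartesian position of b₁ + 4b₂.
(3, 3.464)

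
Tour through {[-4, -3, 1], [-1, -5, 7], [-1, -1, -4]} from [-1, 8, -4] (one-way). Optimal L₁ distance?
30
(one optimal route: (-1, 8, -4) → (-1, -1, -4) → (-4, -3, 1) → (-1, -5, 7))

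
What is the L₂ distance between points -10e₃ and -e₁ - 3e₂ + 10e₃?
20.2485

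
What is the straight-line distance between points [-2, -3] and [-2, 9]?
12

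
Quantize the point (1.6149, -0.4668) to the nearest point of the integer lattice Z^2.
(2, 0)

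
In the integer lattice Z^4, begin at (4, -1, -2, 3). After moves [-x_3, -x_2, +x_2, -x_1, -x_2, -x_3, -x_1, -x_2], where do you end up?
(2, -3, -4, 3)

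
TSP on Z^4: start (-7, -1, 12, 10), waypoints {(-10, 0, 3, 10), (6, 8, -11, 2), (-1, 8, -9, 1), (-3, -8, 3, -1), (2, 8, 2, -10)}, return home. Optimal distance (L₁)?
152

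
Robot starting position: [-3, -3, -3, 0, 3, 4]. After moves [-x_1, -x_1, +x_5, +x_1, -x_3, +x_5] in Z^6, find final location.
(-4, -3, -4, 0, 5, 4)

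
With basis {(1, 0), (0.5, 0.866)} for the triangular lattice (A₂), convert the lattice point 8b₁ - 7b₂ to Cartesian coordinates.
(4.5, -6.062)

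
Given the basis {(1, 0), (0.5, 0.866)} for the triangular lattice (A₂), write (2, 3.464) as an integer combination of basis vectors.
4b₂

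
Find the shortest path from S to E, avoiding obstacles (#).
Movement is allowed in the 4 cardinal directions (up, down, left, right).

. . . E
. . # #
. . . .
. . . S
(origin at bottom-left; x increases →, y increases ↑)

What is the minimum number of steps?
7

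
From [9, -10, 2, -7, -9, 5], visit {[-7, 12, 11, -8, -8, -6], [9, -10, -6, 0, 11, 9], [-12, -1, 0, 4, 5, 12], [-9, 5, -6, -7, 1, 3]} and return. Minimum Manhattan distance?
232
(one optimal route: (9, -10, 2, -7, -9, 5) → (-7, 12, 11, -8, -8, -6) → (-9, 5, -6, -7, 1, 3) → (-12, -1, 0, 4, 5, 12) → (9, -10, -6, 0, 11, 9) → (9, -10, 2, -7, -9, 5))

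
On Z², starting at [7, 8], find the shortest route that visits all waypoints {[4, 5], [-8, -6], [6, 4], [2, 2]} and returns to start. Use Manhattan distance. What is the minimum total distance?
58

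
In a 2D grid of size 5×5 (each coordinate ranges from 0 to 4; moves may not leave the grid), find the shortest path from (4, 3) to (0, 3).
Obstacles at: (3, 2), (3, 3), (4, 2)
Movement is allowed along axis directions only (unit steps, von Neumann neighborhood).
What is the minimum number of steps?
6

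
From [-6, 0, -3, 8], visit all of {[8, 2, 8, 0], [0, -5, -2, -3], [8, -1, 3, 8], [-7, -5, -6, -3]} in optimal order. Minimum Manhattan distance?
75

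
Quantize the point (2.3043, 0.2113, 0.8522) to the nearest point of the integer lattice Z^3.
(2, 0, 1)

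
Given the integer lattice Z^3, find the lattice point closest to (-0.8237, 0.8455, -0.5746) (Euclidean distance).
(-1, 1, -1)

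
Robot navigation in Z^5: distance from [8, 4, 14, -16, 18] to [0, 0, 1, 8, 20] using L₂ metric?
28.7924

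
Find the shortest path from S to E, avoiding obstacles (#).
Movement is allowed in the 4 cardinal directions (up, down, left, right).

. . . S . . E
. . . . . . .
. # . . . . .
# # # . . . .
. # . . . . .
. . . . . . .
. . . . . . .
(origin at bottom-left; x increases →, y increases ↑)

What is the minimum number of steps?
3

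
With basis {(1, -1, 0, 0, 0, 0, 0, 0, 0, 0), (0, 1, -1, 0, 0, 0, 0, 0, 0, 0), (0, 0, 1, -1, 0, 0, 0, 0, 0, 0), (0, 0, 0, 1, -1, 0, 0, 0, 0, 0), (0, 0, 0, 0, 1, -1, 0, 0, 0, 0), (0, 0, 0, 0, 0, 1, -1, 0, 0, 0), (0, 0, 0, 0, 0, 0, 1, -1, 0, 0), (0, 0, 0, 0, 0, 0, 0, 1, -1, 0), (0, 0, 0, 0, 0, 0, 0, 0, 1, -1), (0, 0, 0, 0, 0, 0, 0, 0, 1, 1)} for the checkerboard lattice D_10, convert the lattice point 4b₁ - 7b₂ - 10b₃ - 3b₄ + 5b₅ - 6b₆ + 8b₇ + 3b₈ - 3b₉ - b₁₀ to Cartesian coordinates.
(4, -11, -3, 7, 8, -11, 14, -5, -7, 2)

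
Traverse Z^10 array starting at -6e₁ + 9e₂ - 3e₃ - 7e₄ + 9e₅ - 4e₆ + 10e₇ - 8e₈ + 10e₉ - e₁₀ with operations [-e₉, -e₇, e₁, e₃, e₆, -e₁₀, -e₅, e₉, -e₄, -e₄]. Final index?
(-5, 9, -2, -9, 8, -3, 9, -8, 10, -2)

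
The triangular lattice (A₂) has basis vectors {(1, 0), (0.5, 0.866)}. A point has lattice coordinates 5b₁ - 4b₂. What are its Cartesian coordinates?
(3, -3.464)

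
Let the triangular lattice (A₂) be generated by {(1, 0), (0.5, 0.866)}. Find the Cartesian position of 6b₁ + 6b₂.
(9, 5.196)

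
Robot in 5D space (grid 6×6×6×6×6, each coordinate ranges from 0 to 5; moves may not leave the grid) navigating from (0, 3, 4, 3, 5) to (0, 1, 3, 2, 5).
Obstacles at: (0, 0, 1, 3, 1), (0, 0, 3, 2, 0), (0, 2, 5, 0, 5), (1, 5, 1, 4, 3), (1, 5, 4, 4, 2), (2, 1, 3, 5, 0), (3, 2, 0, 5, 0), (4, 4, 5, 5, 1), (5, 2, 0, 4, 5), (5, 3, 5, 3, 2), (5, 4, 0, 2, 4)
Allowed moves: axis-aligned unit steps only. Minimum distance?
4
(one shortest path: (0, 3, 4, 3, 5) → (0, 2, 4, 3, 5) → (0, 1, 4, 3, 5) → (0, 1, 3, 3, 5) → (0, 1, 3, 2, 5))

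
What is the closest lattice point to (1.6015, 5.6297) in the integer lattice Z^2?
(2, 6)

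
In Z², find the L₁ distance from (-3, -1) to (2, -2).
6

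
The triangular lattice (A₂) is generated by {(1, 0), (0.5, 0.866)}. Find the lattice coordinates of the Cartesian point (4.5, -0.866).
5b₁ - b₂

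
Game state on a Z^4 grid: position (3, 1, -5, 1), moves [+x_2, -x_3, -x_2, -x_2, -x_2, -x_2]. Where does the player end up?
(3, -2, -6, 1)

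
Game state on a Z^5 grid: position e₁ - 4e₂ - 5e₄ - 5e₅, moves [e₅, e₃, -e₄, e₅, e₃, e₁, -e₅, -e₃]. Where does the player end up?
(2, -4, 1, -6, -4)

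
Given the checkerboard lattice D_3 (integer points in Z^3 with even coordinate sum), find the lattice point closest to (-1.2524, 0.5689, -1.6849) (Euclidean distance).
(-1, 1, -2)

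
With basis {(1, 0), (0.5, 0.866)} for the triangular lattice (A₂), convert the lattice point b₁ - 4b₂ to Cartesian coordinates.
(-1, -3.464)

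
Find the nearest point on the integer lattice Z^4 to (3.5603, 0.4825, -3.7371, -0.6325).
(4, 0, -4, -1)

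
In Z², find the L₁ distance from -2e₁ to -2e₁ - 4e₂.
4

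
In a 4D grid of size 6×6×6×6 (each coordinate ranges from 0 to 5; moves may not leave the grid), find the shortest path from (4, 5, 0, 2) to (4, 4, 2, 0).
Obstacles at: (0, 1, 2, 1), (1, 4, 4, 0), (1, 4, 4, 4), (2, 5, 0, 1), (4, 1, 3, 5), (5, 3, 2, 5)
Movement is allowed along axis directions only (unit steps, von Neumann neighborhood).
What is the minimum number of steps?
5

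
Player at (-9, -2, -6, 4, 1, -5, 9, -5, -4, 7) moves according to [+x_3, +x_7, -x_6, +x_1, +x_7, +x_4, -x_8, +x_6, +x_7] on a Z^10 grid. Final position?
(-8, -2, -5, 5, 1, -5, 12, -6, -4, 7)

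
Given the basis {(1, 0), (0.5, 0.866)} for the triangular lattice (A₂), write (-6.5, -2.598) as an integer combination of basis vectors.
-5b₁ - 3b₂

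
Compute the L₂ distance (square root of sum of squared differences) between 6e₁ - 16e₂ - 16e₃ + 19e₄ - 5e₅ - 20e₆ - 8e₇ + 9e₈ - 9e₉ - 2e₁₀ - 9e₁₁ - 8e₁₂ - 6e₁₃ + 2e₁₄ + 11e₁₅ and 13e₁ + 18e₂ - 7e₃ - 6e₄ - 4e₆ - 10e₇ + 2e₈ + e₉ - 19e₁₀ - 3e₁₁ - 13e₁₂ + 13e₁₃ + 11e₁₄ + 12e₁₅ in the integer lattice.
56.0179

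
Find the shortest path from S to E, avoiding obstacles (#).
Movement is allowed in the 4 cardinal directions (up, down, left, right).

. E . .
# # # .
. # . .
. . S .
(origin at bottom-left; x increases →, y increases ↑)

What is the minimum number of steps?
6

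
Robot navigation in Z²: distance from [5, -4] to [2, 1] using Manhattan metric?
8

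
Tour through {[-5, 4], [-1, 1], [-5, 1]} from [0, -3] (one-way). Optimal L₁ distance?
12
(one optimal route: (0, -3) → (-1, 1) → (-5, 1) → (-5, 4))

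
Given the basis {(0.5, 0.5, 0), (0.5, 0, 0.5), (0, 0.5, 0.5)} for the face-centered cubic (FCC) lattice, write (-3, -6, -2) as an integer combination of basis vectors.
-7b₁ + b₂ - 5b₃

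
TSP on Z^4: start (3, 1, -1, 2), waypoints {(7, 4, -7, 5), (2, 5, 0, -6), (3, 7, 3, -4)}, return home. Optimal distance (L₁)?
64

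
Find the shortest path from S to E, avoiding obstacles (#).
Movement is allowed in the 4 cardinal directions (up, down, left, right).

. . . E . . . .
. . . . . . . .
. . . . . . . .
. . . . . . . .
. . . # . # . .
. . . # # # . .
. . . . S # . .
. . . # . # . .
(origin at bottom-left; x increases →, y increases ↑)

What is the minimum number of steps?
9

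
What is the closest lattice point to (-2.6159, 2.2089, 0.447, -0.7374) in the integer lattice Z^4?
(-3, 2, 0, -1)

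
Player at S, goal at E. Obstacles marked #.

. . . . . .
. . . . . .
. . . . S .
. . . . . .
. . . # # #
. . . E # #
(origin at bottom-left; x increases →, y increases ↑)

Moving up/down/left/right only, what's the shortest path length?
6
(one shortest path: (4, 3) → (3, 3) → (2, 3) → (2, 2) → (2, 1) → (2, 0) → (3, 0))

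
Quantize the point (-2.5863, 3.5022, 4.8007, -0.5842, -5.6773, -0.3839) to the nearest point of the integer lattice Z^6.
(-3, 4, 5, -1, -6, 0)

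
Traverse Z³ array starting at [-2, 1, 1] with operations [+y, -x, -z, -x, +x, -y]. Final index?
(-3, 1, 0)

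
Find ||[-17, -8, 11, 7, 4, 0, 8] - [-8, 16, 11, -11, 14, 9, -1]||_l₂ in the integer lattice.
35.2562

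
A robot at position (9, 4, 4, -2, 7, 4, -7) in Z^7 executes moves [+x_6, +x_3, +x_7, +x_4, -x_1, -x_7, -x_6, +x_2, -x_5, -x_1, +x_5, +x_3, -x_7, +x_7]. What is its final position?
(7, 5, 6, -1, 7, 4, -7)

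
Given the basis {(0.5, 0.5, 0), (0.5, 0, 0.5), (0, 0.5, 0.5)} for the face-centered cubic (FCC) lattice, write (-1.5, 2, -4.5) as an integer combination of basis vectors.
5b₁ - 8b₂ - b₃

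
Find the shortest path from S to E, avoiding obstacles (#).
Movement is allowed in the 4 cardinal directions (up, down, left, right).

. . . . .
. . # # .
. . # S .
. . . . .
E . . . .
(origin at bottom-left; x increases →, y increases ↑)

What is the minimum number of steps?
5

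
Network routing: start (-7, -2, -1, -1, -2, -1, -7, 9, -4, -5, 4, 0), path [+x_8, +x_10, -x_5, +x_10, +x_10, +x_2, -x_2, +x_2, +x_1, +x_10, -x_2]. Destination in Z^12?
(-6, -2, -1, -1, -3, -1, -7, 10, -4, -1, 4, 0)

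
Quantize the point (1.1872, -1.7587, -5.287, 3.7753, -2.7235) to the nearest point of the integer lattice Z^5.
(1, -2, -5, 4, -3)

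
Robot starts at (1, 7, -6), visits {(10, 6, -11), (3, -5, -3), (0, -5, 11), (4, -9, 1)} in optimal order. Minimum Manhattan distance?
68
(one optimal route: (1, 7, -6) → (10, 6, -11) → (3, -5, -3) → (4, -9, 1) → (0, -5, 11))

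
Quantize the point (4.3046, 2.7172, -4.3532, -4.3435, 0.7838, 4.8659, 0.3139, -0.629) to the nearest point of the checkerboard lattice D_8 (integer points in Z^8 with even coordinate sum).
(4, 3, -4, -4, 1, 5, 0, -1)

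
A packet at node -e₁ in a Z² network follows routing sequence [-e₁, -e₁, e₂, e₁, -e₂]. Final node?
(-2, 0)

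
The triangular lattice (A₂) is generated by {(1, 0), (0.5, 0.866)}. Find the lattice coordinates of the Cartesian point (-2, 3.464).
-4b₁ + 4b₂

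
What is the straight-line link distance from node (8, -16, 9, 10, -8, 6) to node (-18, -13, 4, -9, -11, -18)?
40.694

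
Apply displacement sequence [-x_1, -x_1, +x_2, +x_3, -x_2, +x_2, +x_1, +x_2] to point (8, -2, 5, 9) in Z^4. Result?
(7, 0, 6, 9)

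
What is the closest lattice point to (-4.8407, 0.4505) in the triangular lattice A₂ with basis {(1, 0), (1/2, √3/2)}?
(-5, 0)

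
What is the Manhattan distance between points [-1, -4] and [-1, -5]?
1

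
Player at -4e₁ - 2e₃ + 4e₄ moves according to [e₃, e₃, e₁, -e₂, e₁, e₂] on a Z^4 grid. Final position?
(-2, 0, 0, 4)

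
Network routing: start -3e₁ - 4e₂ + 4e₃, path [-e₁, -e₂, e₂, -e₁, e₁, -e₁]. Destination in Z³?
(-5, -4, 4)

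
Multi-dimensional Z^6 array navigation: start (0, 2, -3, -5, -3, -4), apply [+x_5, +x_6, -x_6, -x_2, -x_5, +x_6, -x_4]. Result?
(0, 1, -3, -6, -3, -3)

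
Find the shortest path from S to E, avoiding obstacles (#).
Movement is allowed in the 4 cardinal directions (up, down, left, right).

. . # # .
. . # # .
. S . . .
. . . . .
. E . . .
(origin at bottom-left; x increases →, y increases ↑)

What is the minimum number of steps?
2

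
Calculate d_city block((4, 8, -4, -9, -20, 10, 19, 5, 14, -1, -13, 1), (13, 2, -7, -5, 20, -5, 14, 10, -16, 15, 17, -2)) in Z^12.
166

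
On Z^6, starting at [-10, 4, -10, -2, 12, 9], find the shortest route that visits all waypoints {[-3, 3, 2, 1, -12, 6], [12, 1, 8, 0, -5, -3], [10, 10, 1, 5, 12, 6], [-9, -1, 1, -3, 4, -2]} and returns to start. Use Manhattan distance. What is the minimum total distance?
212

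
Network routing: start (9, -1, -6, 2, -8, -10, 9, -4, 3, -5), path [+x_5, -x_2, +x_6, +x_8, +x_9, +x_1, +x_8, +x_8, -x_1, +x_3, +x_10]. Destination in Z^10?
(9, -2, -5, 2, -7, -9, 9, -1, 4, -4)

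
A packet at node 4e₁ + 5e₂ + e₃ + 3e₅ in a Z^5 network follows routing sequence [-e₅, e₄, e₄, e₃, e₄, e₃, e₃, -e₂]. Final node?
(4, 4, 4, 3, 2)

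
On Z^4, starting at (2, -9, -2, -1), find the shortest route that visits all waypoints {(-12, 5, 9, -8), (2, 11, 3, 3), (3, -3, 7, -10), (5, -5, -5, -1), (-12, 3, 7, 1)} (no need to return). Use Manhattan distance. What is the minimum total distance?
103
(one optimal route: (2, -9, -2, -1) → (5, -5, -5, -1) → (3, -3, 7, -10) → (-12, 5, 9, -8) → (-12, 3, 7, 1) → (2, 11, 3, 3))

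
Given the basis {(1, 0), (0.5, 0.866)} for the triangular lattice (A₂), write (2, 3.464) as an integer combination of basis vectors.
4b₂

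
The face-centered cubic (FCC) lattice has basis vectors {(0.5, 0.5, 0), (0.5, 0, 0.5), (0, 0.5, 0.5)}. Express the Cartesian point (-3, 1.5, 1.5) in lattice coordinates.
-3b₁ - 3b₂ + 6b₃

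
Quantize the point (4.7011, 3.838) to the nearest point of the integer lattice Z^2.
(5, 4)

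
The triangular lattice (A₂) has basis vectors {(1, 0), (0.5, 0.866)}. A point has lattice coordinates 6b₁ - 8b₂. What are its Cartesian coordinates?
(2, -6.928)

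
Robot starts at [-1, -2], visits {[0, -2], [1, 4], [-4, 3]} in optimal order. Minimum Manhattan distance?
14
(one optimal route: (-1, -2) → (0, -2) → (1, 4) → (-4, 3))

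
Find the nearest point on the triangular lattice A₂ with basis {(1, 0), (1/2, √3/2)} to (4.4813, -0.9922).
(4.5, -0.866)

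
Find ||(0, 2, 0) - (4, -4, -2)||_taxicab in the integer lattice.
12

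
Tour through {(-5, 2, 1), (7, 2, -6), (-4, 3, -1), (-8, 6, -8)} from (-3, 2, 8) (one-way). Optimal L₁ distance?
48
(one optimal route: (-3, 2, 8) → (-5, 2, 1) → (-4, 3, -1) → (-8, 6, -8) → (7, 2, -6))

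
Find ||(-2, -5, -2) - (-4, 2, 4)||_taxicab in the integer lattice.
15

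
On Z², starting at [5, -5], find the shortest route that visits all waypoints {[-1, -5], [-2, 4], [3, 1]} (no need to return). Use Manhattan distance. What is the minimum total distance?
24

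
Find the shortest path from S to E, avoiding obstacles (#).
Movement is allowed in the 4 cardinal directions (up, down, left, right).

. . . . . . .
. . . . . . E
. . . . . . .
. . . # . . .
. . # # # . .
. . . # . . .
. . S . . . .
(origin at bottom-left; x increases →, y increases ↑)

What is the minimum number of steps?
9
(one shortest path: (2, 0) → (3, 0) → (4, 0) → (5, 0) → (6, 0) → (6, 1) → (6, 2) → (6, 3) → (6, 4) → (6, 5))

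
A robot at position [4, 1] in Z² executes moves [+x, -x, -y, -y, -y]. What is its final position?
(4, -2)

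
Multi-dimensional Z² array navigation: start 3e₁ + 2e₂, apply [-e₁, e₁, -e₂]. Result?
(3, 1)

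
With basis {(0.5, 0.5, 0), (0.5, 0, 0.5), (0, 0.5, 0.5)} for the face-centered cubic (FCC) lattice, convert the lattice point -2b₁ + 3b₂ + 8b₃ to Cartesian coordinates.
(0.5, 3, 5.5)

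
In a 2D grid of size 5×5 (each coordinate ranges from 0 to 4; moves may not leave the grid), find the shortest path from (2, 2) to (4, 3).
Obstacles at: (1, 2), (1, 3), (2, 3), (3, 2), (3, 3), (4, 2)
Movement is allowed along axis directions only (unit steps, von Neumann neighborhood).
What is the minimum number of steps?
11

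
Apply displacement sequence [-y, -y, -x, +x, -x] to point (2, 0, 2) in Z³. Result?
(1, -2, 2)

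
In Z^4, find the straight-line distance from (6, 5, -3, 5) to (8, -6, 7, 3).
15.1327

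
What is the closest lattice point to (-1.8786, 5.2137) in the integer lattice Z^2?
(-2, 5)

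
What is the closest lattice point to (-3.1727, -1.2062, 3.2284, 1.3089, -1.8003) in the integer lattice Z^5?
(-3, -1, 3, 1, -2)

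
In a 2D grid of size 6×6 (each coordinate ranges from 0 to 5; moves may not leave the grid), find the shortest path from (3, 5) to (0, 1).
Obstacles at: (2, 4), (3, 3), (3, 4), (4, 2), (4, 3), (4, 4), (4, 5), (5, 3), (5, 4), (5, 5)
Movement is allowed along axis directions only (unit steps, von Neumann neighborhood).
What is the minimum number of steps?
7
(one shortest path: (3, 5) → (2, 5) → (1, 5) → (0, 5) → (0, 4) → (0, 3) → (0, 2) → (0, 1))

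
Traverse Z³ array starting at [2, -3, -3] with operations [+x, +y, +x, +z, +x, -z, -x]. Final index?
(4, -2, -3)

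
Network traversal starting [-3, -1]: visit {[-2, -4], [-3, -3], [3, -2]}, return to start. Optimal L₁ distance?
18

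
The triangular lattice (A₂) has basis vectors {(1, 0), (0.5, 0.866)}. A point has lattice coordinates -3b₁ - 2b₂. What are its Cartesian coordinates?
(-4, -1.732)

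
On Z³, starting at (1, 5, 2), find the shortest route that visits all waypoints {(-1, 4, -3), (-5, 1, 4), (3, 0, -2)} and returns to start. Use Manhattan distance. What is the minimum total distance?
44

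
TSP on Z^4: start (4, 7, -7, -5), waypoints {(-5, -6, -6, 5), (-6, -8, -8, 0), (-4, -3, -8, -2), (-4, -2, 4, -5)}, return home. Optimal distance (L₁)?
94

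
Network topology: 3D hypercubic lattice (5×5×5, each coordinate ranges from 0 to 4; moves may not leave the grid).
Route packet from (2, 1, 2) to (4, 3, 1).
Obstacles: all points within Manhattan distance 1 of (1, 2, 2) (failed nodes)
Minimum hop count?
5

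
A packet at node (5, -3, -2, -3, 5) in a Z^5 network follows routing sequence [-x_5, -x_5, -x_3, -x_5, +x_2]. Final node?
(5, -2, -3, -3, 2)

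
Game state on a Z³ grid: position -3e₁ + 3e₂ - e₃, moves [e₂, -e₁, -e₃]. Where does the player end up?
(-4, 4, -2)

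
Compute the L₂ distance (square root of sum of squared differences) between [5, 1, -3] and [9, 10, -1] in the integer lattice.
10.0499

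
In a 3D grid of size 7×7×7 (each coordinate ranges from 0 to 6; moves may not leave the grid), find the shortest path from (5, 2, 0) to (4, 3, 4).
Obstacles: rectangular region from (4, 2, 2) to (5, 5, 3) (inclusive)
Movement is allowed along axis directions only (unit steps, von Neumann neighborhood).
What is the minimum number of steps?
8
(one shortest path: (5, 2, 0) → (4, 2, 0) → (3, 2, 0) → (3, 3, 0) → (3, 3, 1) → (3, 3, 2) → (3, 3, 3) → (3, 3, 4) → (4, 3, 4))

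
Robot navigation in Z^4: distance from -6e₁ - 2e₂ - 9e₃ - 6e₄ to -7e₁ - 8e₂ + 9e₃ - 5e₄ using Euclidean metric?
19.0263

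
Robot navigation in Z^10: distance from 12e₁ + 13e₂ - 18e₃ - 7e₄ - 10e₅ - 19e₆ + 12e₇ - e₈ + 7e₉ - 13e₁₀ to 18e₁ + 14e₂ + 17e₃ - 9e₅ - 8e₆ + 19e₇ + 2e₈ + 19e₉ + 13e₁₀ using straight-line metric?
48.0729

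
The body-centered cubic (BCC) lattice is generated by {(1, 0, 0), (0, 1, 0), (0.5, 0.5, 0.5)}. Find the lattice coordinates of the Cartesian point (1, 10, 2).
-b₁ + 8b₂ + 4b₃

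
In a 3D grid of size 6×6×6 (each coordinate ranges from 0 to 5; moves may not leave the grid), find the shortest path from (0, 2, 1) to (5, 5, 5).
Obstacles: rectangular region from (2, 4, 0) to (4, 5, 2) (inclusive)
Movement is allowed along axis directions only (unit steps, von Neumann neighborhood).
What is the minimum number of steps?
12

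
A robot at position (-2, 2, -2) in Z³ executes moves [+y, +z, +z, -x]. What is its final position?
(-3, 3, 0)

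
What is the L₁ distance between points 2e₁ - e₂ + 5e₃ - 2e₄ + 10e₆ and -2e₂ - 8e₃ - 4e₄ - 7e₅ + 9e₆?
26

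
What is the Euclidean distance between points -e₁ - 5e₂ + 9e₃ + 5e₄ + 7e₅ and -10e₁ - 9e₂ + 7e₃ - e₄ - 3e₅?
15.3948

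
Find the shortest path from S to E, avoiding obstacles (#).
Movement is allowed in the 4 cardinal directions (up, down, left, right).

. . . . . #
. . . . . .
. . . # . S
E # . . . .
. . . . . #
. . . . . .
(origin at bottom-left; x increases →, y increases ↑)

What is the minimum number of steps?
8
(one shortest path: (5, 3) → (4, 3) → (4, 2) → (3, 2) → (2, 2) → (2, 1) → (1, 1) → (0, 1) → (0, 2))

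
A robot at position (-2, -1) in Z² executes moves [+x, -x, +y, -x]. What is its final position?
(-3, 0)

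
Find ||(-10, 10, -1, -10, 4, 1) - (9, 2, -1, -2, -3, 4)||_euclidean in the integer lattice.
23.388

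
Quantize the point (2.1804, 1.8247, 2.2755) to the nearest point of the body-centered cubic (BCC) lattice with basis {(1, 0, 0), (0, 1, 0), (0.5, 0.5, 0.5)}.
(2, 2, 2)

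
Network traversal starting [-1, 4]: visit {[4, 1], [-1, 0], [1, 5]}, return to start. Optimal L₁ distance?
20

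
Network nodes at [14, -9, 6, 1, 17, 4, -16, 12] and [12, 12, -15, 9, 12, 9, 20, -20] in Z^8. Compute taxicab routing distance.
130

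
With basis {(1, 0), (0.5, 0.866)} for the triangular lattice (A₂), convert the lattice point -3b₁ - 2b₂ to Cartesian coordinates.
(-4, -1.732)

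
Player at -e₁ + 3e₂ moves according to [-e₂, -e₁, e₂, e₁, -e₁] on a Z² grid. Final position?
(-2, 3)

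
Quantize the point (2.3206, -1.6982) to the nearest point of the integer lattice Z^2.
(2, -2)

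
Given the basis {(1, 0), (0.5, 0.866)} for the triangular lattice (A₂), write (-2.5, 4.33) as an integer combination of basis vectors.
-5b₁ + 5b₂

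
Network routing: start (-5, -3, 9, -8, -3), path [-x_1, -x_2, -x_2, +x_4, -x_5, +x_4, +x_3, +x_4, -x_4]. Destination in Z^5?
(-6, -5, 10, -6, -4)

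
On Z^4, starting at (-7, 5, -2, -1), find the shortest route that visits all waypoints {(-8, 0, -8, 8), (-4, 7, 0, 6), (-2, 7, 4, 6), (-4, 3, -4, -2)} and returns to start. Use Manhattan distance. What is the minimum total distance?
76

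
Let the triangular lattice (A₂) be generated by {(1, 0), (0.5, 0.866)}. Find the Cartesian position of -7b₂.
(-3.5, -6.062)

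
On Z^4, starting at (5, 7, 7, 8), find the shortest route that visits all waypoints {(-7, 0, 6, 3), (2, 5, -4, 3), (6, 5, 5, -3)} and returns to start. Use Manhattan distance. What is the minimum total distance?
84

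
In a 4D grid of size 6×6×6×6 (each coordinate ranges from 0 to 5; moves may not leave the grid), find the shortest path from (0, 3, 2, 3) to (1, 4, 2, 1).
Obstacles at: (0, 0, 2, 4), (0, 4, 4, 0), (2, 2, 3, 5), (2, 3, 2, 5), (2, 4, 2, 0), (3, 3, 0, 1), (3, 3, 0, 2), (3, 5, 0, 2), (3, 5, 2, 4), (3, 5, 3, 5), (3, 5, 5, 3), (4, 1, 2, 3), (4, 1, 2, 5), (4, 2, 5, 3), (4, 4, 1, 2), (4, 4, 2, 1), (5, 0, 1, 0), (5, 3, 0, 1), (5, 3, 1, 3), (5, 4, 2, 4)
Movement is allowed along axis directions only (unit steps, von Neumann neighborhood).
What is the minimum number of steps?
4
(one shortest path: (0, 3, 2, 3) → (1, 3, 2, 3) → (1, 4, 2, 3) → (1, 4, 2, 2) → (1, 4, 2, 1))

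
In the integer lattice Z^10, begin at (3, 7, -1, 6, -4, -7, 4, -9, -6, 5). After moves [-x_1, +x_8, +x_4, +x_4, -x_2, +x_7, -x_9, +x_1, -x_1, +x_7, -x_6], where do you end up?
(2, 6, -1, 8, -4, -8, 6, -8, -7, 5)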